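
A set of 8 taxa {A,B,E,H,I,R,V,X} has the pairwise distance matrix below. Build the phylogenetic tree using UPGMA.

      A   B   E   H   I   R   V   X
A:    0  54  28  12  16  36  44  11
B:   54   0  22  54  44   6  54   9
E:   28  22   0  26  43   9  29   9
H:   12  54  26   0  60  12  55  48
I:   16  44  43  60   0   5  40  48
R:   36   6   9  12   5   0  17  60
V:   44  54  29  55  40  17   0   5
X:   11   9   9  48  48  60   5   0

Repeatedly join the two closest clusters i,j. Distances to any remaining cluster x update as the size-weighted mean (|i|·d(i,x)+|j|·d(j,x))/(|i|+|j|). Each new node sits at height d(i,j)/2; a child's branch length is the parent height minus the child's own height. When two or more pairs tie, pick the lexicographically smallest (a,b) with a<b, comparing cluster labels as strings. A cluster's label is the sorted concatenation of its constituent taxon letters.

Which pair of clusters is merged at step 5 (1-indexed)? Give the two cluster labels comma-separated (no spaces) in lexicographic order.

B,IR

1. join I+R (d=5) ⇒ IR; edges |I|=5/2, |R|=5/2
  updated: d(A,IR)=26, d(B,IR)=25, d(E,IR)=26, d(H,IR)=36, d(IR,V)=57/2, d(IR,X)=54
2. join V+X (d=5) ⇒ VX; edges |V|=5/2, |X|=5/2
  updated: d(A,VX)=55/2, d(B,VX)=63/2, d(E,VX)=19, d(H,VX)=103/2, d(IR,VX)=165/4
3. join A+H (d=12) ⇒ AH; edges |A|=6, |H|=6
  updated: d(AH,B)=54, d(AH,E)=27, d(AH,IR)=31, d(AH,VX)=79/2
4. join E+VX (d=19) ⇒ EVX; edges |E|=19/2, |VX|=7
  updated: d(AH,EVX)=106/3, d(B,EVX)=85/3, d(EVX,IR)=217/6
5. join B+IR (d=25) ⇒ BIR; edges |B|=25/2, |IR|=10
  updated: d(AH,BIR)=116/3, d(BIR,EVX)=302/9
6. join BIR+EVX (d=302/9) ⇒ BEIRVX; edges |BIR|=77/18, |EVX|=131/18
  updated: d(AH,BEIRVX)=37
7. join AH+BEIRVX (d=37) ⇒ ABEHIRVX; edges |AH|=25/2, |BEIRVX|=31/18
final tree: ((A:6,H:6):25/2,((B:25/2,(I:5/2,R:5/2):10):77/18,(E:19/2,(V:5/2,X:5/2):7):131/18):31/18)
total length: 781/9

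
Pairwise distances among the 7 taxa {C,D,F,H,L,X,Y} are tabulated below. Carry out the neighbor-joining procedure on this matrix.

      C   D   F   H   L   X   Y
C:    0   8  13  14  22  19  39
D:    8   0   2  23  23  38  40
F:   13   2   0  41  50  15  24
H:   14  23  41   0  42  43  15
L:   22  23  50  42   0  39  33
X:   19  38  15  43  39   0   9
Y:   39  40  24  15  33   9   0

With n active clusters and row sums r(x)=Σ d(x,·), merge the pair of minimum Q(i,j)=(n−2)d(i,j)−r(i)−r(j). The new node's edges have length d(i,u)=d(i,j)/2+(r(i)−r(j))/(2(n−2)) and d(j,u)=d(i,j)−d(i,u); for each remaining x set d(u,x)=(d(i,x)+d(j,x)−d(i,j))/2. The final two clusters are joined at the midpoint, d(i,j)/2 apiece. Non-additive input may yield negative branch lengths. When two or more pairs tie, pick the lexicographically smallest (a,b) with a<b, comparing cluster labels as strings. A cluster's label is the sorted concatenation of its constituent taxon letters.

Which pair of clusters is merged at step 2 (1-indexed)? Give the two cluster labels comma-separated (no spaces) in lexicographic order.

1. join X+Y (d=9, Q=-278) ⇒ XY; edges |X|=24/5, |Y|=21/5
  updated: d(C,XY)=49/2, d(D,XY)=69/2, d(F,XY)=15, d(H,XY)=49/2, d(L,XY)=63/2
2. join D+F (d=2, Q=-407/2) ⇒ DF; edges |D|=-45/16, |F|=77/16
  updated: d(C,DF)=19/2, d(DF,H)=31, d(DF,L)=71/2, d(DF,XY)=95/4
3. join H+XY (d=49/2, Q=-569/4) ⇒ HXY; edges |H|=323/24, |XY|=265/24
  updated: d(C,HXY)=7, d(DF,HXY)=121/8, d(HXY,L)=49/2
4. join C+DF (d=19/2, Q=-637/8) ⇒ CDF; edges |C|=-21/32, |DF|=325/32
  updated: d(CDF,HXY)=101/16, d(CDF,L)=24
5. join CDF+HXY (d=101/16, Q=-877/16) ⇒ CDFHXY; edges |CDF|=93/32, |HXY|=109/32
  updated: d(CDFHXY,L)=675/32
6. join CDFHXY+L (d=675/32) ⇒ CDFHLXY; edges |CDFHXY|=675/64, |L|=675/64
final tree: (((C:-21/32,(D:-45/16,F:77/16):325/32):93/32,(H:323/24,(X:24/5,Y:21/5):265/24):109/32):675/64,L:675/64)
total length: 2317/32

D,F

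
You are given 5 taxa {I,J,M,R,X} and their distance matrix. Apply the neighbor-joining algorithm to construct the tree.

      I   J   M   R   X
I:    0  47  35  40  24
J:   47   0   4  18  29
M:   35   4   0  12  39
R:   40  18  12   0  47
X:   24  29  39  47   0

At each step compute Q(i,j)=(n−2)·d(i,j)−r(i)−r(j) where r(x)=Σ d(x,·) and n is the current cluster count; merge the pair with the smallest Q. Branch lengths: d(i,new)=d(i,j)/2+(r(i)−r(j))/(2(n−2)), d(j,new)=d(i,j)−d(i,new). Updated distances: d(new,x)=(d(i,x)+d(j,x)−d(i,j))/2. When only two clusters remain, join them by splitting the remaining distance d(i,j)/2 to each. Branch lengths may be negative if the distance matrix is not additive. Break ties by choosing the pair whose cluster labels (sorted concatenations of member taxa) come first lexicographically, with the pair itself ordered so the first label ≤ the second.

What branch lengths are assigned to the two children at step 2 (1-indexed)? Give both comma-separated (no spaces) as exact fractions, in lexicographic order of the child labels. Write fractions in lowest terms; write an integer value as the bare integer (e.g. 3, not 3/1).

iteration 1: select I,X (d=24, Q=-213); attach at lengths (79/6, 65/6); label the merged cluster IX
  updated: d(IX,J)=26, d(IX,M)=25, d(IX,R)=63/2
iteration 2: select IX,R (d=63/2, Q=-81); attach at lengths (21, 21/2); label the merged cluster IRX
  updated: d(IRX,J)=25/4, d(IRX,M)=11/4
iteration 3: select IRX,J (d=25/4, Q=-13); attach at lengths (5/2, 15/4); label the merged cluster IJRX
  updated: d(IJRX,M)=1/4
iteration 4: select IJRX,M (d=1/4); attach at lengths (1/8, 1/8); label the merged cluster IJMRX
final tree: ((((I:79/6,X:65/6):21,R:21/2):5/2,J:15/4):1/8,M:1/8)
total length: 62

21,21/2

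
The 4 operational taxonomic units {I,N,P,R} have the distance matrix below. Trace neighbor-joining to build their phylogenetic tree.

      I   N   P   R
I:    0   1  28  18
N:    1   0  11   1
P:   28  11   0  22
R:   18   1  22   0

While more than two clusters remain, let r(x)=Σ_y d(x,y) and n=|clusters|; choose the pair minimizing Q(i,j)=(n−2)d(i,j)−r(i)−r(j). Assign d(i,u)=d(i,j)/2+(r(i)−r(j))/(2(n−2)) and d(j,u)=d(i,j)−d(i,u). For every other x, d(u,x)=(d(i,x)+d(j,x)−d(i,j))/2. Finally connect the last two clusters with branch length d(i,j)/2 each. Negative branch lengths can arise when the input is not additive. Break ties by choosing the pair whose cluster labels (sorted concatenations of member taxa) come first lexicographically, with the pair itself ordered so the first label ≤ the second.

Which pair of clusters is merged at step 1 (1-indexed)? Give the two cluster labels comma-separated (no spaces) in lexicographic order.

1. join I+N (d=1, Q=-58) ⇒ IN; edges |I|=9, |N|=-8
  updated: d(IN,P)=19, d(IN,R)=9
2. join IN+P (d=19, Q=-50) ⇒ INP; edges |IN|=3, |P|=16
  updated: d(INP,R)=6
3. join INP+R (d=6) ⇒ INPR; edges |INP|=3, |R|=3
final tree: (((I:9,N:-8):3,P:16):3,R:3)
total length: 26

I,N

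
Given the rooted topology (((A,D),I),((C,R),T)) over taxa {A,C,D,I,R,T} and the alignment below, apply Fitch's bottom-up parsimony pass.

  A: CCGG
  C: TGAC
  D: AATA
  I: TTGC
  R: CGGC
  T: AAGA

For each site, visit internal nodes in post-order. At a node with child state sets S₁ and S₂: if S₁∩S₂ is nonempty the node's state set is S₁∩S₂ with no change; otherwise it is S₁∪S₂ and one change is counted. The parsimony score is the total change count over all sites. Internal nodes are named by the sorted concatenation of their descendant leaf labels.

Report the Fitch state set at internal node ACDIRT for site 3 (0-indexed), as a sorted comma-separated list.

[col 0] AD: children A:{C}, D:{A} ∪→ {A,C}; cost 1
[col 0] ADI: children AD:{A,C}, I:{T} ∪→ {A,C,T}; cost 1
[col 0] CR: children C:{T}, R:{C} ∪→ {C,T}; cost 1
[col 0] CRT: children CR:{C,T}, T:{A} ∪→ {A,C,T}; cost 1
[col 0] ACDIRT: children ADI:{A,C,T}, CRT:{A,C,T} ∩→ {A,C,T}; cost 0
[col 1] AD: children A:{C}, D:{A} ∪→ {A,C}; cost 1
[col 1] ADI: children AD:{A,C}, I:{T} ∪→ {A,C,T}; cost 1
[col 1] CR: children C:{G}, R:{G} ∩→ {G}; cost 0
[col 1] CRT: children CR:{G}, T:{A} ∪→ {A,G}; cost 1
[col 1] ACDIRT: children ADI:{A,C,T}, CRT:{A,G} ∩→ {A}; cost 0
[col 2] AD: children A:{G}, D:{T} ∪→ {G,T}; cost 1
[col 2] ADI: children AD:{G,T}, I:{G} ∩→ {G}; cost 0
[col 2] CR: children C:{A}, R:{G} ∪→ {A,G}; cost 1
[col 2] CRT: children CR:{A,G}, T:{G} ∩→ {G}; cost 0
[col 2] ACDIRT: children ADI:{G}, CRT:{G} ∩→ {G}; cost 0
[col 3] AD: children A:{G}, D:{A} ∪→ {A,G}; cost 1
[col 3] ADI: children AD:{A,G}, I:{C} ∪→ {A,C,G}; cost 1
[col 3] CR: children C:{C}, R:{C} ∩→ {C}; cost 0
[col 3] CRT: children CR:{C}, T:{A} ∪→ {A,C}; cost 1
[col 3] ACDIRT: children ADI:{A,C,G}, CRT:{A,C} ∩→ {A,C}; cost 0
per-site changes: [4, 3, 2, 3]; total = 12

A,C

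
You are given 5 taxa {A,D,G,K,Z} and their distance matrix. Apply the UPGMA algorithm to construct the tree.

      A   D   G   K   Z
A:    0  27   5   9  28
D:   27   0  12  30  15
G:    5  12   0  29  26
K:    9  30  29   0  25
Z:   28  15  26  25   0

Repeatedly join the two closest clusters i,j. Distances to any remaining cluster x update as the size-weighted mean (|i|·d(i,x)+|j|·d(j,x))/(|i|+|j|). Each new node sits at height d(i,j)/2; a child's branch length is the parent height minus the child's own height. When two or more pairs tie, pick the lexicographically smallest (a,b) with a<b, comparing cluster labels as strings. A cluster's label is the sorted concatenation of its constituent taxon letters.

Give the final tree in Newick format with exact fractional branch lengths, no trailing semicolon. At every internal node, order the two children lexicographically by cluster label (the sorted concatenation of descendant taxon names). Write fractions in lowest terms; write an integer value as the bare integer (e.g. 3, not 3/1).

1. join A+G (d=5) ⇒ AG; edges |A|=5/2, |G|=5/2
  updated: d(AG,D)=39/2, d(AG,K)=19, d(AG,Z)=27
2. join D+Z (d=15) ⇒ DZ; edges |D|=15/2, |Z|=15/2
  updated: d(AG,DZ)=93/4, d(DZ,K)=55/2
3. join AG+K (d=19) ⇒ AGK; edges |AG|=7, |K|=19/2
  updated: d(AGK,DZ)=74/3
4. join AGK+DZ (d=74/3) ⇒ ADGKZ; edges |AGK|=17/6, |DZ|=29/6
final tree: (((A:5/2,G:5/2):7,K:19/2):17/6,(D:15/2,Z:15/2):29/6)
total length: 265/6

(((A:5/2,G:5/2):7,K:19/2):17/6,(D:15/2,Z:15/2):29/6)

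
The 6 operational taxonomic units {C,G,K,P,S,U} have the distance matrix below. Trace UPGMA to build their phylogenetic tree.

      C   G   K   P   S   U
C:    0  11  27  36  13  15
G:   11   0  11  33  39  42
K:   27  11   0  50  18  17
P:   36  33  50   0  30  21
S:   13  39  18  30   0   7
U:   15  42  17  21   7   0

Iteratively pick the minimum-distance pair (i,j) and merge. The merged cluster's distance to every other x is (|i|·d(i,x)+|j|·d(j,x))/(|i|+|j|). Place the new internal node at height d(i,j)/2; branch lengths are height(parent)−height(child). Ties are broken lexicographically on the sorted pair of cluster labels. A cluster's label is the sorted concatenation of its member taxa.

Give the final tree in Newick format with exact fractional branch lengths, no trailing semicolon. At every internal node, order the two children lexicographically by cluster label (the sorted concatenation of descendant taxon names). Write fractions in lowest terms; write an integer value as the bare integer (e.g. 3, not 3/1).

(((C:11/2,G:11/2):27/4,(K:35/4,(S:7/2,U:7/2):21/4):7/2):19/4,P:17)

iteration 1: select S,U (d=7); attach at lengths (7/2, 7/2); label the merged cluster SU
  updated: d(C,SU)=14, d(G,SU)=81/2, d(K,SU)=35/2, d(P,SU)=51/2
iteration 2: select C,G (d=11); attach at lengths (11/2, 11/2); label the merged cluster CG
  updated: d(CG,K)=19, d(CG,P)=69/2, d(CG,SU)=109/4
iteration 3: select K,SU (d=35/2); attach at lengths (35/4, 21/4); label the merged cluster KSU
  updated: d(CG,KSU)=49/2, d(KSU,P)=101/3
iteration 4: select CG,KSU (d=49/2); attach at lengths (27/4, 7/2); label the merged cluster CGKSU
  updated: d(CGKSU,P)=34
iteration 5: select CGKSU,P (d=34); attach at lengths (19/4, 17); label the merged cluster CGKPSU
final tree: (((C:11/2,G:11/2):27/4,(K:35/4,(S:7/2,U:7/2):21/4):7/2):19/4,P:17)
total length: 64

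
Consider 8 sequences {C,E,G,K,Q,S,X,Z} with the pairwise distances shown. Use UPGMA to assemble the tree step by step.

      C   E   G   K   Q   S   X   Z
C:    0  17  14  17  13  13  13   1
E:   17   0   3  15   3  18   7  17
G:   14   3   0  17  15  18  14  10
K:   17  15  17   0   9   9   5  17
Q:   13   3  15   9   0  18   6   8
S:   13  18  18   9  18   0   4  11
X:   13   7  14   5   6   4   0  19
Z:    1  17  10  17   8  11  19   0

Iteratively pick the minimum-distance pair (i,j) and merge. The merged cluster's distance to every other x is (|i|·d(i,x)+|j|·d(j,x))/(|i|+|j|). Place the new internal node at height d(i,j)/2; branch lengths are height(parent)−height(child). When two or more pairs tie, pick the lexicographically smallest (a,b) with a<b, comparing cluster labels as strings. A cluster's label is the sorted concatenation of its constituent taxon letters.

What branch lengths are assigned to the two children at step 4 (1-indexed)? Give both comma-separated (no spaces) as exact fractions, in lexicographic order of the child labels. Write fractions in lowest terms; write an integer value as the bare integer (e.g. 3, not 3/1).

1. join C+Z (d=1) ⇒ CZ; edges |C|=1/2, |Z|=1/2
  updated: d(CZ,E)=17, d(CZ,G)=12, d(CZ,K)=17, d(CZ,Q)=21/2, d(CZ,S)=12, d(CZ,X)=16
2. join E+G (d=3) ⇒ EG; edges |E|=3/2, |G|=3/2
  updated: d(CZ,EG)=29/2, d(EG,K)=16, d(EG,Q)=9, d(EG,S)=18, d(EG,X)=21/2
3. join S+X (d=4) ⇒ SX; edges |S|=2, |X|=2
  updated: d(CZ,SX)=14, d(EG,SX)=57/4, d(K,SX)=7, d(Q,SX)=12
4. join K+SX (d=7) ⇒ KSX; edges |K|=7/2, |SX|=3/2
  updated: d(CZ,KSX)=15, d(EG,KSX)=89/6, d(KSX,Q)=11
5. join EG+Q (d=9) ⇒ EGQ; edges |EG|=3, |Q|=9/2
  updated: d(CZ,EGQ)=79/6, d(EGQ,KSX)=122/9
6. join CZ+EGQ (d=79/6) ⇒ CEGQZ; edges |CZ|=73/12, |EGQ|=25/12
  updated: d(CEGQZ,KSX)=212/15
7. join CEGQZ+KSX (d=212/15) ⇒ CEGKQSXZ; edges |CEGQZ|=29/60, |KSX|=107/30
final tree: (((C:1/2,Z:1/2):73/12,((E:3/2,G:3/2):3,Q:9/2):25/12):29/60,(K:7/2,(S:2,X:2):3/2):107/30)
total length: 1963/60

7/2,3/2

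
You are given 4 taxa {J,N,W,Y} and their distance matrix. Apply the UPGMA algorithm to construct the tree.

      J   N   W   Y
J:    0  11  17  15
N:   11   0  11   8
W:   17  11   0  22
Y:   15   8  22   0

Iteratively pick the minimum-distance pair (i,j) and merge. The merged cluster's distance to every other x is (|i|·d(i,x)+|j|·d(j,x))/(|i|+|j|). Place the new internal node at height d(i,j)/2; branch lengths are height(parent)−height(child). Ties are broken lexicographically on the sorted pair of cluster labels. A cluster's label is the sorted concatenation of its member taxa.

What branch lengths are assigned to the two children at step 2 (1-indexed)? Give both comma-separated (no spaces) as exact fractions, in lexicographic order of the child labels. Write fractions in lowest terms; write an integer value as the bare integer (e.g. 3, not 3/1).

1. join N+Y (d=8) ⇒ NY; edges |N|=4, |Y|=4
  updated: d(J,NY)=13, d(NY,W)=33/2
2. join J+NY (d=13) ⇒ JNY; edges |J|=13/2, |NY|=5/2
  updated: d(JNY,W)=50/3
3. join JNY+W (d=50/3) ⇒ JNWY; edges |JNY|=11/6, |W|=25/3
final tree: ((J:13/2,(N:4,Y:4):5/2):11/6,W:25/3)
total length: 163/6

13/2,5/2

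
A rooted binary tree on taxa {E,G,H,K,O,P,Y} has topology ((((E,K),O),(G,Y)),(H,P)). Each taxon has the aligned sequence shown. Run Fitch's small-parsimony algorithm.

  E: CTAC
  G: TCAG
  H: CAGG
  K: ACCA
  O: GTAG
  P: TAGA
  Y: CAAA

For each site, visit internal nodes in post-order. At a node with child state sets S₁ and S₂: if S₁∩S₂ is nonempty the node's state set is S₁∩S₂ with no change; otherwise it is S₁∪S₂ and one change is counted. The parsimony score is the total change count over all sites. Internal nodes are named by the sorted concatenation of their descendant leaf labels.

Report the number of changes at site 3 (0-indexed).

EK@0: {C} ∪ {A} = {A,C} (union, +1)
EKO@0: {A,C} ∪ {G} = {A,C,G} (union, +1)
GY@0: {T} ∪ {C} = {C,T} (union, +1)
EGKOY@0: {A,C,G} ∩ {C,T} = {C} (intersection, +0)
HP@0: {C} ∪ {T} = {C,T} (union, +1)
EGHKOPY@0: {C} ∩ {C,T} = {C} (intersection, +0)
EK@1: {T} ∪ {C} = {C,T} (union, +1)
EKO@1: {C,T} ∩ {T} = {T} (intersection, +0)
GY@1: {C} ∪ {A} = {A,C} (union, +1)
EGKOY@1: {T} ∪ {A,C} = {A,C,T} (union, +1)
HP@1: {A} ∩ {A} = {A} (intersection, +0)
EGHKOPY@1: {A,C,T} ∩ {A} = {A} (intersection, +0)
EK@2: {A} ∪ {C} = {A,C} (union, +1)
EKO@2: {A,C} ∩ {A} = {A} (intersection, +0)
GY@2: {A} ∩ {A} = {A} (intersection, +0)
EGKOY@2: {A} ∩ {A} = {A} (intersection, +0)
HP@2: {G} ∩ {G} = {G} (intersection, +0)
EGHKOPY@2: {A} ∪ {G} = {A,G} (union, +1)
EK@3: {C} ∪ {A} = {A,C} (union, +1)
EKO@3: {A,C} ∪ {G} = {A,C,G} (union, +1)
GY@3: {G} ∪ {A} = {A,G} (union, +1)
EGKOY@3: {A,C,G} ∩ {A,G} = {A,G} (intersection, +0)
HP@3: {G} ∪ {A} = {A,G} (union, +1)
EGHKOPY@3: {A,G} ∩ {A,G} = {A,G} (intersection, +0)
per-site changes: [4, 3, 2, 4]; total = 13

4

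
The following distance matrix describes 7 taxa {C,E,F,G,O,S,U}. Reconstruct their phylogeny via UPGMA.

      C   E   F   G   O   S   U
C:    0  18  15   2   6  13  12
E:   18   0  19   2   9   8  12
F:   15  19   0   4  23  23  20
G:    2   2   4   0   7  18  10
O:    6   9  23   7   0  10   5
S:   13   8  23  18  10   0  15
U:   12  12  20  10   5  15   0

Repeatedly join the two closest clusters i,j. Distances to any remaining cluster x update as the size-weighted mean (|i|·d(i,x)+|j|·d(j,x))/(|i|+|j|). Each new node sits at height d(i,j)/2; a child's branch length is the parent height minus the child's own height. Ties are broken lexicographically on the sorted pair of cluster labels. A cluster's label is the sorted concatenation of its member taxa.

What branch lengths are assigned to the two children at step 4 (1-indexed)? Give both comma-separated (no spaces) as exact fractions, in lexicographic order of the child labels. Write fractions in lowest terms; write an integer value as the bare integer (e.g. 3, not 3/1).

step 1: merge (C,G) at d=2; branch lengths C→1, G→1; new cluster CG
  updated: d(CG,E)=10, d(CG,F)=19/2, d(CG,O)=13/2, d(CG,S)=31/2, d(CG,U)=11
step 2: merge (O,U) at d=5; branch lengths O→5/2, U→5/2; new cluster OU
  updated: d(CG,OU)=35/4, d(E,OU)=21/2, d(F,OU)=43/2, d(OU,S)=25/2
step 3: merge (E,S) at d=8; branch lengths E→4, S→4; new cluster ES
  updated: d(CG,ES)=51/4, d(ES,F)=21, d(ES,OU)=23/2
step 4: merge (CG,OU) at d=35/4; branch lengths CG→27/8, OU→15/8; new cluster CGOU
  updated: d(CGOU,ES)=97/8, d(CGOU,F)=31/2
step 5: merge (CGOU,ES) at d=97/8; branch lengths CGOU→27/16, ES→33/16; new cluster CEGOSU
  updated: d(CEGOSU,F)=52/3
step 6: merge (CEGOSU,F) at d=52/3; branch lengths CEGOSU→125/48, F→26/3; new cluster CEFGOSU
final tree: ((((C:1,G:1):27/8,(O:5/2,U:5/2):15/8):27/16,(E:4,S:4):33/16):125/48,F:26/3)
total length: 1693/48

27/8,15/8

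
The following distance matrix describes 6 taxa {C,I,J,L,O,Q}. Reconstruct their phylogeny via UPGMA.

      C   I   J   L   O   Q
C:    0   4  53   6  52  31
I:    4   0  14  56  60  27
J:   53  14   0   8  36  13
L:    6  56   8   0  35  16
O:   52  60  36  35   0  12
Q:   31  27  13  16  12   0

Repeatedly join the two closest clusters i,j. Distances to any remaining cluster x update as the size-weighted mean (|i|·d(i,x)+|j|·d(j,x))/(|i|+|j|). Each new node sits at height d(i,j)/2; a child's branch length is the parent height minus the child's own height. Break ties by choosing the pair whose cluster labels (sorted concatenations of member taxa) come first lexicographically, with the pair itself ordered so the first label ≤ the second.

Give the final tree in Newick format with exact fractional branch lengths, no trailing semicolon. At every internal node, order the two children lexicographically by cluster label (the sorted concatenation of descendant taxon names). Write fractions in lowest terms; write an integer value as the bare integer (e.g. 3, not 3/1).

((C:2,I:2):267/16,((J:4,L:4):17/2,(O:6,Q:6):13/2):99/16)

1. join C+I (d=4) ⇒ CI; edges |C|=2, |I|=2
  updated: d(CI,J)=67/2, d(CI,L)=31, d(CI,O)=56, d(CI,Q)=29
2. join J+L (d=8) ⇒ JL; edges |J|=4, |L|=4
  updated: d(CI,JL)=129/4, d(JL,O)=71/2, d(JL,Q)=29/2
3. join O+Q (d=12) ⇒ OQ; edges |O|=6, |Q|=6
  updated: d(CI,OQ)=85/2, d(JL,OQ)=25
4. join JL+OQ (d=25) ⇒ JLOQ; edges |JL|=17/2, |OQ|=13/2
  updated: d(CI,JLOQ)=299/8
5. join CI+JLOQ (d=299/8) ⇒ CIJLOQ; edges |CI|=267/16, |JLOQ|=99/16
final tree: ((C:2,I:2):267/16,((J:4,L:4):17/2,(O:6,Q:6):13/2):99/16)
total length: 495/8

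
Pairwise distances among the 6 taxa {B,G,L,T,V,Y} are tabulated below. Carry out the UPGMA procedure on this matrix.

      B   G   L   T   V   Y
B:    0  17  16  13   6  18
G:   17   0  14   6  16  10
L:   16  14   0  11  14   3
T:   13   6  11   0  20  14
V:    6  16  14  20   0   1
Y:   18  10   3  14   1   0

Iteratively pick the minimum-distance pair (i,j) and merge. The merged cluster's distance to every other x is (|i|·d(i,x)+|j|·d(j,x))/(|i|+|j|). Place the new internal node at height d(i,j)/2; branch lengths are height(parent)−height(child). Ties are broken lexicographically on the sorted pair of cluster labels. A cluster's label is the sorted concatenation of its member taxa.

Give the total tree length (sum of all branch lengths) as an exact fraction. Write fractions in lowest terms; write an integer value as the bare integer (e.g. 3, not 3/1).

iteration 1: select V,Y (d=1); attach at lengths (1/2, 1/2); label the merged cluster VY
  updated: d(B,VY)=12, d(G,VY)=13, d(L,VY)=17/2, d(T,VY)=17
iteration 2: select G,T (d=6); attach at lengths (3, 3); label the merged cluster GT
  updated: d(B,GT)=15, d(GT,L)=25/2, d(GT,VY)=15
iteration 3: select L,VY (d=17/2); attach at lengths (17/4, 15/4); label the merged cluster LVY
  updated: d(B,LVY)=40/3, d(GT,LVY)=85/6
iteration 4: select B,LVY (d=40/3); attach at lengths (20/3, 29/12); label the merged cluster BLVY
  updated: d(BLVY,GT)=115/8
iteration 5: select BLVY,GT (d=115/8); attach at lengths (25/48, 67/16); label the merged cluster BGLTVY
final tree: ((B:20/3,(L:17/4,(V:1/2,Y:1/2):15/4):29/12):25/48,(G:3,T:3):67/16)
total length: 691/24

691/24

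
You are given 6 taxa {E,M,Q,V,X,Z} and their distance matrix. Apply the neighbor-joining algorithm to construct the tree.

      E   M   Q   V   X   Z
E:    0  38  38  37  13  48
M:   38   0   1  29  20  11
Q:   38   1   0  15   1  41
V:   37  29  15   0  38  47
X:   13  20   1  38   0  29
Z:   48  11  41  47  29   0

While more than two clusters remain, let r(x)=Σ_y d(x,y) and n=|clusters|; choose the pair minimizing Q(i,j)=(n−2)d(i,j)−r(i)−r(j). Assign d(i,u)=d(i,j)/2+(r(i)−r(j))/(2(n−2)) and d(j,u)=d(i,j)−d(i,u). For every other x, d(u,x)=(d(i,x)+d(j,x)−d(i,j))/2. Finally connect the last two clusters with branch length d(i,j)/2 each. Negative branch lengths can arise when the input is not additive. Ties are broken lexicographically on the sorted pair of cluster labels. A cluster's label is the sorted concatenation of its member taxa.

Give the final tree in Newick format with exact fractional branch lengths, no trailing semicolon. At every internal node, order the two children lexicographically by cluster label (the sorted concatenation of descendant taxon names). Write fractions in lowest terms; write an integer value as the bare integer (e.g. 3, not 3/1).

((((E:187/12,X:-31/12):79/8,(M:-33/8,Z:121/8):95/8):37/8,Q:-5/4):65/8,V:65/8)

step 1: merge (M,Z) at d=11, Q=-231; branch lengths M→-33/8, Z→121/8; new cluster MZ
  updated: d(E,MZ)=75/2, d(MZ,Q)=31/2, d(MZ,V)=65/2, d(MZ,X)=19
step 2: merge (E,X) at d=13, Q=-315/2; branch lengths E→187/12, X→-31/12; new cluster EX
  updated: d(EX,MZ)=87/4, d(EX,Q)=13, d(EX,V)=31
step 3: merge (EX,MZ) at d=87/4, Q=-92; branch lengths EX→79/8, MZ→95/8; new cluster EMXZ
  updated: d(EMXZ,Q)=27/8, d(EMXZ,V)=167/8
step 4: merge (EMXZ,Q) at d=27/8, Q=-157/4; branch lengths EMXZ→37/8, Q→-5/4; new cluster EMQXZ
  updated: d(EMQXZ,V)=65/4
step 5: merge (EMQXZ,V) at d=65/4; branch lengths EMQXZ→65/8, V→65/8; new cluster EMQVXZ
final tree: ((((E:187/12,X:-31/12):79/8,(M:-33/8,Z:121/8):95/8):37/8,Q:-5/4):65/8,V:65/8)
total length: 523/8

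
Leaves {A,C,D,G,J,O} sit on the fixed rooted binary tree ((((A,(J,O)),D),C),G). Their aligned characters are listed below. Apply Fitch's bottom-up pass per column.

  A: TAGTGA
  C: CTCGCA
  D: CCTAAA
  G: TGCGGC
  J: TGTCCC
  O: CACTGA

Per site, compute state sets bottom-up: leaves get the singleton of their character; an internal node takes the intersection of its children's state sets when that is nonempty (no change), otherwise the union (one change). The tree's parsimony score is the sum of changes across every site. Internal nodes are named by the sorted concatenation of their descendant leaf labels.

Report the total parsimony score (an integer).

JO@0: {T} ∪ {C} = {C,T} (union, +1)
AJO@0: {T} ∩ {C,T} = {T} (intersection, +0)
ADJO@0: {T} ∪ {C} = {C,T} (union, +1)
ACDJO@0: {C,T} ∩ {C} = {C} (intersection, +0)
ACDGJO@0: {C} ∪ {T} = {C,T} (union, +1)
JO@1: {G} ∪ {A} = {A,G} (union, +1)
AJO@1: {A} ∩ {A,G} = {A} (intersection, +0)
ADJO@1: {A} ∪ {C} = {A,C} (union, +1)
ACDJO@1: {A,C} ∪ {T} = {A,C,T} (union, +1)
ACDGJO@1: {A,C,T} ∪ {G} = {A,C,G,T} (union, +1)
JO@2: {T} ∪ {C} = {C,T} (union, +1)
AJO@2: {G} ∪ {C,T} = {C,G,T} (union, +1)
ADJO@2: {C,G,T} ∩ {T} = {T} (intersection, +0)
ACDJO@2: {T} ∪ {C} = {C,T} (union, +1)
ACDGJO@2: {C,T} ∩ {C} = {C} (intersection, +0)
JO@3: {C} ∪ {T} = {C,T} (union, +1)
AJO@3: {T} ∩ {C,T} = {T} (intersection, +0)
ADJO@3: {T} ∪ {A} = {A,T} (union, +1)
ACDJO@3: {A,T} ∪ {G} = {A,G,T} (union, +1)
ACDGJO@3: {A,G,T} ∩ {G} = {G} (intersection, +0)
JO@4: {C} ∪ {G} = {C,G} (union, +1)
AJO@4: {G} ∩ {C,G} = {G} (intersection, +0)
ADJO@4: {G} ∪ {A} = {A,G} (union, +1)
ACDJO@4: {A,G} ∪ {C} = {A,C,G} (union, +1)
ACDGJO@4: {A,C,G} ∩ {G} = {G} (intersection, +0)
JO@5: {C} ∪ {A} = {A,C} (union, +1)
AJO@5: {A} ∩ {A,C} = {A} (intersection, +0)
ADJO@5: {A} ∩ {A} = {A} (intersection, +0)
ACDJO@5: {A} ∩ {A} = {A} (intersection, +0)
ACDGJO@5: {A} ∪ {C} = {A,C} (union, +1)
per-site changes: [3, 4, 3, 3, 3, 2]; total = 18

18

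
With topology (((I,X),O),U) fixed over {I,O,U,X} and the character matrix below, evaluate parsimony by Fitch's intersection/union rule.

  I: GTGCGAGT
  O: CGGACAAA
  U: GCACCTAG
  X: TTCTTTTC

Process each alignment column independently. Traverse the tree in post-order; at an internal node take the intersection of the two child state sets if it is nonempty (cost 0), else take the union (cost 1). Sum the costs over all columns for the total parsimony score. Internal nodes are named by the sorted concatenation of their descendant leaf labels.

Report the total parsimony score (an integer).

17

site 0, node IX: I={G} ∪ X={T} → {G,T} (+1)
site 0, node IOX: IX={G,T} ∪ O={C} → {C,G,T} (+1)
site 0, node IOUX: IOX={C,G,T} ∩ U={G} → {G} (+0)
site 1, node IX: I={T} ∩ X={T} → {T} (+0)
site 1, node IOX: IX={T} ∪ O={G} → {G,T} (+1)
site 1, node IOUX: IOX={G,T} ∪ U={C} → {C,G,T} (+1)
site 2, node IX: I={G} ∪ X={C} → {C,G} (+1)
site 2, node IOX: IX={C,G} ∩ O={G} → {G} (+0)
site 2, node IOUX: IOX={G} ∪ U={A} → {A,G} (+1)
site 3, node IX: I={C} ∪ X={T} → {C,T} (+1)
site 3, node IOX: IX={C,T} ∪ O={A} → {A,C,T} (+1)
site 3, node IOUX: IOX={A,C,T} ∩ U={C} → {C} (+0)
site 4, node IX: I={G} ∪ X={T} → {G,T} (+1)
site 4, node IOX: IX={G,T} ∪ O={C} → {C,G,T} (+1)
site 4, node IOUX: IOX={C,G,T} ∩ U={C} → {C} (+0)
site 5, node IX: I={A} ∪ X={T} → {A,T} (+1)
site 5, node IOX: IX={A,T} ∩ O={A} → {A} (+0)
site 5, node IOUX: IOX={A} ∪ U={T} → {A,T} (+1)
site 6, node IX: I={G} ∪ X={T} → {G,T} (+1)
site 6, node IOX: IX={G,T} ∪ O={A} → {A,G,T} (+1)
site 6, node IOUX: IOX={A,G,T} ∩ U={A} → {A} (+0)
site 7, node IX: I={T} ∪ X={C} → {C,T} (+1)
site 7, node IOX: IX={C,T} ∪ O={A} → {A,C,T} (+1)
site 7, node IOUX: IOX={A,C,T} ∪ U={G} → {A,C,G,T} (+1)
per-site changes: [2, 2, 2, 2, 2, 2, 2, 3]; total = 17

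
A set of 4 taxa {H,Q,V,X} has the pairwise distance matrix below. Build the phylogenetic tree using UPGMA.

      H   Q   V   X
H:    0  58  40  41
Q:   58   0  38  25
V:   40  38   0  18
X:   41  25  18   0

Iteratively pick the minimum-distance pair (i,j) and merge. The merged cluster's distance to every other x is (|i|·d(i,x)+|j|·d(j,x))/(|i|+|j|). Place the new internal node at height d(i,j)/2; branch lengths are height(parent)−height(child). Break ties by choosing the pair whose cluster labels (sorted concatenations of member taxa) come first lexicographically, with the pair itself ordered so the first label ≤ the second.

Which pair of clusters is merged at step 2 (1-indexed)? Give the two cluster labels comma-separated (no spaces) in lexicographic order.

Q,VX

iteration 1: select V,X (d=18); attach at lengths (9, 9); label the merged cluster VX
  updated: d(H,VX)=81/2, d(Q,VX)=63/2
iteration 2: select Q,VX (d=63/2); attach at lengths (63/4, 27/4); label the merged cluster QVX
  updated: d(H,QVX)=139/3
iteration 3: select H,QVX (d=139/3); attach at lengths (139/6, 89/12); label the merged cluster HQVX
final tree: (H:139/6,(Q:63/4,(V:9,X:9):27/4):89/12)
total length: 853/12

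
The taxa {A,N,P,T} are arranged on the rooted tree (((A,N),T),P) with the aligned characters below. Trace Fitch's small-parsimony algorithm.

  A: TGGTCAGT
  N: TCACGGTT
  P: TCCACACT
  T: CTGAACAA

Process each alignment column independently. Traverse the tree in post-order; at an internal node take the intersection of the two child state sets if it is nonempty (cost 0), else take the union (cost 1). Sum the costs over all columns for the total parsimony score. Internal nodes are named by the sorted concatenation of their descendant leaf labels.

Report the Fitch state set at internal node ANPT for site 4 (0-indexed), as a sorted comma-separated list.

C

site 0, node AN: A={T} ∩ N={T} → {T} (+0)
site 0, node ANT: AN={T} ∪ T={C} → {C,T} (+1)
site 0, node ANPT: ANT={C,T} ∩ P={T} → {T} (+0)
site 1, node AN: A={G} ∪ N={C} → {C,G} (+1)
site 1, node ANT: AN={C,G} ∪ T={T} → {C,G,T} (+1)
site 1, node ANPT: ANT={C,G,T} ∩ P={C} → {C} (+0)
site 2, node AN: A={G} ∪ N={A} → {A,G} (+1)
site 2, node ANT: AN={A,G} ∩ T={G} → {G} (+0)
site 2, node ANPT: ANT={G} ∪ P={C} → {C,G} (+1)
site 3, node AN: A={T} ∪ N={C} → {C,T} (+1)
site 3, node ANT: AN={C,T} ∪ T={A} → {A,C,T} (+1)
site 3, node ANPT: ANT={A,C,T} ∩ P={A} → {A} (+0)
site 4, node AN: A={C} ∪ N={G} → {C,G} (+1)
site 4, node ANT: AN={C,G} ∪ T={A} → {A,C,G} (+1)
site 4, node ANPT: ANT={A,C,G} ∩ P={C} → {C} (+0)
site 5, node AN: A={A} ∪ N={G} → {A,G} (+1)
site 5, node ANT: AN={A,G} ∪ T={C} → {A,C,G} (+1)
site 5, node ANPT: ANT={A,C,G} ∩ P={A} → {A} (+0)
site 6, node AN: A={G} ∪ N={T} → {G,T} (+1)
site 6, node ANT: AN={G,T} ∪ T={A} → {A,G,T} (+1)
site 6, node ANPT: ANT={A,G,T} ∪ P={C} → {A,C,G,T} (+1)
site 7, node AN: A={T} ∩ N={T} → {T} (+0)
site 7, node ANT: AN={T} ∪ T={A} → {A,T} (+1)
site 7, node ANPT: ANT={A,T} ∩ P={T} → {T} (+0)
per-site changes: [1, 2, 2, 2, 2, 2, 3, 1]; total = 15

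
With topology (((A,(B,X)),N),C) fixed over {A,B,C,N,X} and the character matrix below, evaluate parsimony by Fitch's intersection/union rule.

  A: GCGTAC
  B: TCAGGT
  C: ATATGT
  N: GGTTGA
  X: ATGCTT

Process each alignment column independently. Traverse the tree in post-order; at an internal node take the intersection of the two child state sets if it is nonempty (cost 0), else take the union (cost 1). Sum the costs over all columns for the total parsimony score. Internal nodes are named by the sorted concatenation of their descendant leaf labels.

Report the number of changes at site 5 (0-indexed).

2

BX@0: {T} ∪ {A} = {A,T} (union, +1)
ABX@0: {G} ∪ {A,T} = {A,G,T} (union, +1)
ABNX@0: {A,G,T} ∩ {G} = {G} (intersection, +0)
ABCNX@0: {G} ∪ {A} = {A,G} (union, +1)
BX@1: {C} ∪ {T} = {C,T} (union, +1)
ABX@1: {C} ∩ {C,T} = {C} (intersection, +0)
ABNX@1: {C} ∪ {G} = {C,G} (union, +1)
ABCNX@1: {C,G} ∪ {T} = {C,G,T} (union, +1)
BX@2: {A} ∪ {G} = {A,G} (union, +1)
ABX@2: {G} ∩ {A,G} = {G} (intersection, +0)
ABNX@2: {G} ∪ {T} = {G,T} (union, +1)
ABCNX@2: {G,T} ∪ {A} = {A,G,T} (union, +1)
BX@3: {G} ∪ {C} = {C,G} (union, +1)
ABX@3: {T} ∪ {C,G} = {C,G,T} (union, +1)
ABNX@3: {C,G,T} ∩ {T} = {T} (intersection, +0)
ABCNX@3: {T} ∩ {T} = {T} (intersection, +0)
BX@4: {G} ∪ {T} = {G,T} (union, +1)
ABX@4: {A} ∪ {G,T} = {A,G,T} (union, +1)
ABNX@4: {A,G,T} ∩ {G} = {G} (intersection, +0)
ABCNX@4: {G} ∩ {G} = {G} (intersection, +0)
BX@5: {T} ∩ {T} = {T} (intersection, +0)
ABX@5: {C} ∪ {T} = {C,T} (union, +1)
ABNX@5: {C,T} ∪ {A} = {A,C,T} (union, +1)
ABCNX@5: {A,C,T} ∩ {T} = {T} (intersection, +0)
per-site changes: [3, 3, 3, 2, 2, 2]; total = 15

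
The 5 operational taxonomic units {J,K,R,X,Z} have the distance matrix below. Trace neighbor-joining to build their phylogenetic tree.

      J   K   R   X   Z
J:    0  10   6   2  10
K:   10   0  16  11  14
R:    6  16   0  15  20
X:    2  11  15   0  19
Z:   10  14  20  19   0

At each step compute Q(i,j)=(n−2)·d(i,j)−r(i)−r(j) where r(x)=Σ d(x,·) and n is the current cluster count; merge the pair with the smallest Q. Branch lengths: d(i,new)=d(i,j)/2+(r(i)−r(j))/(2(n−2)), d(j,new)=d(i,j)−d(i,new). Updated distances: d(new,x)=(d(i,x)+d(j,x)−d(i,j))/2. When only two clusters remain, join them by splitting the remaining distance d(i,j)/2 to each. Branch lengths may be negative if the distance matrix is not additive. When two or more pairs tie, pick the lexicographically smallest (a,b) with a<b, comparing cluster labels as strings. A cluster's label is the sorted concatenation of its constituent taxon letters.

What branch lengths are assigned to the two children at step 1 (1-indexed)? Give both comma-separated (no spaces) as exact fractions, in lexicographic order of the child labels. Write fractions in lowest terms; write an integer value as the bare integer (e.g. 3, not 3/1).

step 1: merge (K,Z) at d=14, Q=-72; branch lengths K→5, Z→9; new cluster KZ
  updated: d(J,KZ)=3, d(KZ,R)=11, d(KZ,X)=8
step 2: merge (J,X) at d=2, Q=-32; branch lengths J→-5/2, X→9/2; new cluster JX
  updated: d(JX,KZ)=9/2, d(JX,R)=19/2
step 3: merge (JX,KZ) at d=9/2, Q=-25; branch lengths JX→3/2, KZ→3; new cluster JKXZ
  updated: d(JKXZ,R)=8
step 4: merge (JKXZ,R) at d=8; branch lengths JKXZ→4, R→4; new cluster JKRXZ
final tree: (((J:-5/2,X:9/2):3/2,(K:5,Z:9):3):4,R:4)
total length: 57/2

5,9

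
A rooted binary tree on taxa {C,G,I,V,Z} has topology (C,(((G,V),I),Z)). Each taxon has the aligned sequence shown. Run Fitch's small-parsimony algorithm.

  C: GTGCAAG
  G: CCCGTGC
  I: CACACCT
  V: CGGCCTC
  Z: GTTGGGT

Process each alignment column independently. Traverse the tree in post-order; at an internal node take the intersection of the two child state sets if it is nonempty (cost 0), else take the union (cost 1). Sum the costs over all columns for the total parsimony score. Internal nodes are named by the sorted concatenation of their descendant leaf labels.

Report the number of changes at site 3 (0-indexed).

3

GV@0: {C} ∩ {C} = {C} (intersection, +0)
GIV@0: {C} ∩ {C} = {C} (intersection, +0)
GIVZ@0: {C} ∪ {G} = {C,G} (union, +1)
CGIVZ@0: {G} ∩ {C,G} = {G} (intersection, +0)
GV@1: {C} ∪ {G} = {C,G} (union, +1)
GIV@1: {C,G} ∪ {A} = {A,C,G} (union, +1)
GIVZ@1: {A,C,G} ∪ {T} = {A,C,G,T} (union, +1)
CGIVZ@1: {T} ∩ {A,C,G,T} = {T} (intersection, +0)
GV@2: {C} ∪ {G} = {C,G} (union, +1)
GIV@2: {C,G} ∩ {C} = {C} (intersection, +0)
GIVZ@2: {C} ∪ {T} = {C,T} (union, +1)
CGIVZ@2: {G} ∪ {C,T} = {C,G,T} (union, +1)
GV@3: {G} ∪ {C} = {C,G} (union, +1)
GIV@3: {C,G} ∪ {A} = {A,C,G} (union, +1)
GIVZ@3: {A,C,G} ∩ {G} = {G} (intersection, +0)
CGIVZ@3: {C} ∪ {G} = {C,G} (union, +1)
GV@4: {T} ∪ {C} = {C,T} (union, +1)
GIV@4: {C,T} ∩ {C} = {C} (intersection, +0)
GIVZ@4: {C} ∪ {G} = {C,G} (union, +1)
CGIVZ@4: {A} ∪ {C,G} = {A,C,G} (union, +1)
GV@5: {G} ∪ {T} = {G,T} (union, +1)
GIV@5: {G,T} ∪ {C} = {C,G,T} (union, +1)
GIVZ@5: {C,G,T} ∩ {G} = {G} (intersection, +0)
CGIVZ@5: {A} ∪ {G} = {A,G} (union, +1)
GV@6: {C} ∩ {C} = {C} (intersection, +0)
GIV@6: {C} ∪ {T} = {C,T} (union, +1)
GIVZ@6: {C,T} ∩ {T} = {T} (intersection, +0)
CGIVZ@6: {G} ∪ {T} = {G,T} (union, +1)
per-site changes: [1, 3, 3, 3, 3, 3, 2]; total = 18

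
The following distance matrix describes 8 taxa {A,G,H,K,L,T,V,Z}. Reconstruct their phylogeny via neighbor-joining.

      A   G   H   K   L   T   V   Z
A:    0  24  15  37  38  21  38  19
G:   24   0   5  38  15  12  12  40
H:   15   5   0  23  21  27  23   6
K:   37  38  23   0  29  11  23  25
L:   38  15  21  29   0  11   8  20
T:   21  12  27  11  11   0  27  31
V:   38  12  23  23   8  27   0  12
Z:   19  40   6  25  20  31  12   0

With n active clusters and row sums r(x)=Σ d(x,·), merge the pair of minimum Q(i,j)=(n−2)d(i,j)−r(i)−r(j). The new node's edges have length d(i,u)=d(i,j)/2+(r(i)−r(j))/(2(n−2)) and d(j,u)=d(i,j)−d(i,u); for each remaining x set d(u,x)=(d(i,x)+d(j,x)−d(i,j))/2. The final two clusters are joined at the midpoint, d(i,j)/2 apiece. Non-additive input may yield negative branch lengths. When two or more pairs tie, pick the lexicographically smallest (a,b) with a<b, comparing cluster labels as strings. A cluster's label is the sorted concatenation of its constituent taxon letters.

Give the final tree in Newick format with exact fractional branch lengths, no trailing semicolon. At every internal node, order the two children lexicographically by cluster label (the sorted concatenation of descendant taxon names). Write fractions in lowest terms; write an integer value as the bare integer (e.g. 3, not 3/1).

step 1: merge (K,T) at d=11, Q=-260; branch lengths K→28/3, T→5/3; new cluster KT
  updated: d(A,KT)=47/2, d(G,KT)=39/2, d(H,KT)=39/2, d(KT,L)=29/2, d(KT,V)=39/2, d(KT,Z)=45/2
step 2: merge (L,V) at d=8, Q=-189; branch lengths L→22/5, V→18/5; new cluster LV
  updated: d(A,LV)=34, d(G,LV)=19/2, d(H,LV)=18, d(KT,LV)=13, d(LV,Z)=12
step 3: merge (G,LV) at d=19/2, Q=-293/2; branch lengths G→99/16, LV→53/16; new cluster GLV
  updated: d(A,GLV)=97/4, d(GLV,H)=27/4, d(GLV,KT)=23/2, d(GLV,Z)=85/4
step 4: merge (GLV,KT) at d=23/2, Q=-425/4; branch lengths GLV→85/24, KT→191/24; new cluster GKLTV
  updated: d(A,GKLTV)=145/8, d(GKLTV,H)=59/8, d(GKLTV,Z)=129/8
step 5: merge (A,GKLTV) at d=145/8, Q=-115/2; branch lengths A→187/16, GKLTV→103/16; new cluster AGKLTV
  updated: d(AGKLTV,H)=17/8, d(AGKLTV,Z)=17/2
step 6: merge (AGKLTV,H) at d=17/8, Q=-133/8; branch lengths AGKLTV→37/16, H→-3/16; new cluster AGHKLTV
  updated: d(AGHKLTV,Z)=99/16
step 7: merge (AGHKLTV,Z) at d=99/16; branch lengths AGHKLTV→99/32, Z→99/32; new cluster AGHKLTVZ
final tree: (((A:187/16,((G:99/16,(L:22/5,V:18/5):53/16):85/24,(K:28/3,T:5/3):191/24):103/16):37/16,H:-3/16):99/32,Z:99/32)
total length: 1063/16

(((A:187/16,((G:99/16,(L:22/5,V:18/5):53/16):85/24,(K:28/3,T:5/3):191/24):103/16):37/16,H:-3/16):99/32,Z:99/32)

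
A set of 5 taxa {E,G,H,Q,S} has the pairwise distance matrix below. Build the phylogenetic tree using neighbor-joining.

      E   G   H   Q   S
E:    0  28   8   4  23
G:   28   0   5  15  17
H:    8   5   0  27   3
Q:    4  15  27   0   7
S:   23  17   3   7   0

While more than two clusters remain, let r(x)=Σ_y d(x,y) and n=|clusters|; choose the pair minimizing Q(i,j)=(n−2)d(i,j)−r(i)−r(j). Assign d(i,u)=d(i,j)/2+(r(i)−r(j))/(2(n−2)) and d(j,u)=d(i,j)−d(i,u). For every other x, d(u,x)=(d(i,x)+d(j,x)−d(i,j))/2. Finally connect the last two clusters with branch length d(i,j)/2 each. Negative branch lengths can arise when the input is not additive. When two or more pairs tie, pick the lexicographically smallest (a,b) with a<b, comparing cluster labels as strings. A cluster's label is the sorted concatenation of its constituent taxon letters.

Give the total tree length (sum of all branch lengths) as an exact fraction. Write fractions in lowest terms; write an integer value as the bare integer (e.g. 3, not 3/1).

107/4

iteration 1: select E,Q (d=4, Q=-104); attach at lengths (11/3, 1/3); label the merged cluster EQ
  updated: d(EQ,G)=39/2, d(EQ,H)=31/2, d(EQ,S)=13
iteration 2: select EQ,S (d=13, Q=-55); attach at lengths (41/4, 11/4); label the merged cluster EQS
  updated: d(EQS,G)=47/4, d(EQS,H)=11/4
iteration 3: select EQS,G (d=47/4, Q=-39/2); attach at lengths (19/4, 7); label the merged cluster EGQS
  updated: d(EGQS,H)=-2
iteration 4: select EGQS,H (d=-2); attach at lengths (-1, -1); label the merged cluster EGHQS
final tree: ((((E:11/3,Q:1/3):41/4,S:11/4):19/4,G:7):-1,H:-1)
total length: 107/4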